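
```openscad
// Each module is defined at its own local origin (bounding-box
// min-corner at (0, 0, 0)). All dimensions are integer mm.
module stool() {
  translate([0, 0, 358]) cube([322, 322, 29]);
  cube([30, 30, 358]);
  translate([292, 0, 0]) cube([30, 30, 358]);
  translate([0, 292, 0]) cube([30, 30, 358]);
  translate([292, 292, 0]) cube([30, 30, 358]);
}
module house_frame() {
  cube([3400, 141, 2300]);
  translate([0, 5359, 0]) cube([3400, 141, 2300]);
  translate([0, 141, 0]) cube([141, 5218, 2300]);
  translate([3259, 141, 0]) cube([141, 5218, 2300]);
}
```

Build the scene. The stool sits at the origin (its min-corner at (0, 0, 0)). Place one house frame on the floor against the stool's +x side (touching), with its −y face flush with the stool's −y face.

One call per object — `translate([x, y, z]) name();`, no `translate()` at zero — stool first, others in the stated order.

stool();
translate([322, 0, 0]) house_frame();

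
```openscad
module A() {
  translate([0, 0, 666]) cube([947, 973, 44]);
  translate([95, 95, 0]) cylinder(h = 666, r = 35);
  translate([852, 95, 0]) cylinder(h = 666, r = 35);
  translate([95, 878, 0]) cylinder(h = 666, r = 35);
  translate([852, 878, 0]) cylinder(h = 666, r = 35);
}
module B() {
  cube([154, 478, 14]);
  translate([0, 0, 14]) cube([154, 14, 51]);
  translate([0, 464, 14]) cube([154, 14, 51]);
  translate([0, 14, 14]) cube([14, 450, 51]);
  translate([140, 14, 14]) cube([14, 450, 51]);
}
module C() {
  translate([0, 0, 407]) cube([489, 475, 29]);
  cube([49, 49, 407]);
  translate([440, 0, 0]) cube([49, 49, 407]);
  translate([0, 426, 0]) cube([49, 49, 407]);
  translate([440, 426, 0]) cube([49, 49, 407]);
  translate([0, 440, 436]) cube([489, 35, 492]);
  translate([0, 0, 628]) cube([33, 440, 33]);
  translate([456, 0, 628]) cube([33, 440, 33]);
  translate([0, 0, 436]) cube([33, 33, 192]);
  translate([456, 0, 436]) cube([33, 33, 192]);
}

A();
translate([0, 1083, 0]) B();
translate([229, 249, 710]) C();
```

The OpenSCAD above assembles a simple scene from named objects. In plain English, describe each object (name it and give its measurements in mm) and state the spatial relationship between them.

A is a table with a 947×973 mm rectangular top, 44 mm thick, top surface at z = 710 mm, supported by four round legs of 70 mm diameter, each leg's bounding box inset 60 mm from the nearest pair of top edges, running from the floor.

B is an open-topped rectangular box: outside dimensions 154×478×65 mm, with a uniform wall and base thickness of 14 mm. The base is a full 154×478 slab on the floor; four walls sit on top of the base. The front and back walls (the −y and +y sides) span the full width; the two side walls fit between them.

C is a chair: 489×475 mm seat, 29 mm thick, top at z = 436 mm, on four 49 mm square corner legs flush with the seat edges. A 35 mm thick backrest slab spans the full seat width, extending 492 mm above the seat top, its back face flush with the seat's +y edge. Two armrests of 33×33 mm section run along each side from the seat's front edge to the front of the backrest, top faces 225 mm above the seat top and outer faces flush with the seat's x-edges; a 33×33 mm post under the front of each armrest stands on the seat at the front corner.

The open box is on the floor beside the table on its +y side. The chair is on top of the table, centred.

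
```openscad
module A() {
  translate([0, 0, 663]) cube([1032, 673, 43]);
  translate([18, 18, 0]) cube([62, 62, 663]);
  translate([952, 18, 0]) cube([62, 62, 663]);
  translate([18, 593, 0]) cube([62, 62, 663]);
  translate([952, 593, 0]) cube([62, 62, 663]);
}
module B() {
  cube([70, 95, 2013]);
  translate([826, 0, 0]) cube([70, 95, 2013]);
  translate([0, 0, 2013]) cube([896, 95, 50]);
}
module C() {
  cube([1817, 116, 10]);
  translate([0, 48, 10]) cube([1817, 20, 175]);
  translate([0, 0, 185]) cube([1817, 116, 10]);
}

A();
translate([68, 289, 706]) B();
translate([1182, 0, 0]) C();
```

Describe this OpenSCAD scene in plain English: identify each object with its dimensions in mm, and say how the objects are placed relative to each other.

A is a rectangular dining table. The top is 1032×673×43 mm with its upper surface at z = 706 mm. It stands on four 62×62 mm square legs, each inset 18 mm from the nearest pair of top edges, running from the floor to the underside of the top.

B is a rectangular door frame: two vertical jambs of 70×95 mm section, 2013 mm tall, with a clear opening 756 mm wide between their inner faces. A header 50 mm tall and 95 mm deep lies on top of the jambs and spans the full outside width.

C is an I-beam lying along x, 1817 mm long. Overall section height 195 mm. Two flanges 116 mm wide (y) and 10 mm thick, one on the floor and one at the top; a web 20 mm thick runs between them, centred on the flange width.

The door frame is on top of the table, centred. The I-beam is on the floor beside the table on its +x side.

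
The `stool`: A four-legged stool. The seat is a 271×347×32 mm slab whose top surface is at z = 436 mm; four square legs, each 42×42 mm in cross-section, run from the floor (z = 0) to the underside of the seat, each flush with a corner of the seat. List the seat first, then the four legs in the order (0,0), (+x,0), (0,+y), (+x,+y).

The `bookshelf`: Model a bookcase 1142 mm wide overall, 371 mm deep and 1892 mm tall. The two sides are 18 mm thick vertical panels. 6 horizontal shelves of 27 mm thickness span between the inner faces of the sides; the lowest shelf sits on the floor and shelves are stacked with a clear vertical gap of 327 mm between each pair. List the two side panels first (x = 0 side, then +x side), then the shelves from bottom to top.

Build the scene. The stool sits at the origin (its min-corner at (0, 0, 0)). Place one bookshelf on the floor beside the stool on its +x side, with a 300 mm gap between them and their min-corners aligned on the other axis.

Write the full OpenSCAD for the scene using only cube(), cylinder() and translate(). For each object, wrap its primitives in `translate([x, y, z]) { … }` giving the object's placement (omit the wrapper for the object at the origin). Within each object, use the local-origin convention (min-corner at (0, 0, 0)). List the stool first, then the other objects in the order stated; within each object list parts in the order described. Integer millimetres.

translate([0, 0, 404]) cube([271, 347, 32]);
cube([42, 42, 404]);
translate([229, 0, 0]) cube([42, 42, 404]);
translate([0, 305, 0]) cube([42, 42, 404]);
translate([229, 305, 0]) cube([42, 42, 404]);
translate([571, 0, 0]) {
  cube([18, 371, 1892]);
  translate([1124, 0, 0]) cube([18, 371, 1892]);
  translate([18, 0, 0]) cube([1106, 371, 27]);
  translate([18, 0, 354]) cube([1106, 371, 27]);
  translate([18, 0, 708]) cube([1106, 371, 27]);
  translate([18, 0, 1062]) cube([1106, 371, 27]);
  translate([18, 0, 1416]) cube([1106, 371, 27]);
  translate([18, 0, 1770]) cube([1106, 371, 27]);
}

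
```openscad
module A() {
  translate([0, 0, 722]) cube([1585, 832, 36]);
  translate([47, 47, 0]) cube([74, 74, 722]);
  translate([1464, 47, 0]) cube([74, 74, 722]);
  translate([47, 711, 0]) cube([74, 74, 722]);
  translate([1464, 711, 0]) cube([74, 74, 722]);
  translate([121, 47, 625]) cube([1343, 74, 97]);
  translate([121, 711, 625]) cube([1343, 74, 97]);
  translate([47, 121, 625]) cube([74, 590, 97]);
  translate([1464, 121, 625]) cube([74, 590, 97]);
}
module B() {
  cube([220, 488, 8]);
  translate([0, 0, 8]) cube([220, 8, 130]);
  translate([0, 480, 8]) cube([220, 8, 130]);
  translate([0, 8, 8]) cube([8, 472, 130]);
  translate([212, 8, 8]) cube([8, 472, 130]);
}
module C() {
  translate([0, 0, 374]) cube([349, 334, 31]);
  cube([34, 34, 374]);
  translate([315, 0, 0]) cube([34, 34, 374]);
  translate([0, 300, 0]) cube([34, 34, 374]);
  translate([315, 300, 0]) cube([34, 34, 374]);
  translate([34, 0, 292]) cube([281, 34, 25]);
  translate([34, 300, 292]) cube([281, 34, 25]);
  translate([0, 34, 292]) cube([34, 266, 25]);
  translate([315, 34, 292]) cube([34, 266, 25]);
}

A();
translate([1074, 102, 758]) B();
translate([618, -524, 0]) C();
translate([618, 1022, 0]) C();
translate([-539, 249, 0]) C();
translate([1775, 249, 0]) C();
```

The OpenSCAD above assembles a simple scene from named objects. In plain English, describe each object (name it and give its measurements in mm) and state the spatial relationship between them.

A is a table with a 1585×832 mm rectangular top, 36 mm thick, top surface at z = 758 mm, supported by four 74×74 mm square legs, each inset 47 mm from the nearest pair of top edges, running from the floor. Four apron rails, 74 mm thick and 97 mm tall, run between adjacent legs with their top edges flush with the underside of the top and their outer faces flush with the legs' outer faces.

B is an open storage box with external size 220×488×138 mm and wall thickness 8 mm (the base is also 8 mm thick). The base covers the whole footprint; the four walls stand on the base, with the y-facing walls full-width and the x-facing walls fitting between their inner faces.

C is a simple wooden stool: a rectangular seat 349 mm (x) by 334 mm (y), 31 mm thick, top face at z = 405 mm, on four square legs, each 34×34 mm in cross-section. The legs rest on z = 0, each flush with a corner of the seat. Four stretchers, 34 mm wide and 25 mm tall, connect adjacent legs with their undersides at z = 292 mm, each running between the inner faces of the legs it joins and aligned with the legs' outer faces on the other axis.

The open box is on top of the table. Four stools sit around the table at the −y, +y, −x, +x sides.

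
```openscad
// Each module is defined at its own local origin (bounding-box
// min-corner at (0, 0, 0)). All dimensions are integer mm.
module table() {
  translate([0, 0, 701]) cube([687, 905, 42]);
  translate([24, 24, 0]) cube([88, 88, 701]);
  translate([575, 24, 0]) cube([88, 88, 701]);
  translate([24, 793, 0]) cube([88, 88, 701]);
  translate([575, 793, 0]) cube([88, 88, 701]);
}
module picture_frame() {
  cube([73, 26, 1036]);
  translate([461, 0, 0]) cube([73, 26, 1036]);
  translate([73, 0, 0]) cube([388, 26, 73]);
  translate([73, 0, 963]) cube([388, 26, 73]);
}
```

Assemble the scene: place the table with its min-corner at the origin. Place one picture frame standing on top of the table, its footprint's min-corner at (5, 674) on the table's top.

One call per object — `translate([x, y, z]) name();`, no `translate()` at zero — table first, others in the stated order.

table();
translate([5, 674, 743]) picture_frame();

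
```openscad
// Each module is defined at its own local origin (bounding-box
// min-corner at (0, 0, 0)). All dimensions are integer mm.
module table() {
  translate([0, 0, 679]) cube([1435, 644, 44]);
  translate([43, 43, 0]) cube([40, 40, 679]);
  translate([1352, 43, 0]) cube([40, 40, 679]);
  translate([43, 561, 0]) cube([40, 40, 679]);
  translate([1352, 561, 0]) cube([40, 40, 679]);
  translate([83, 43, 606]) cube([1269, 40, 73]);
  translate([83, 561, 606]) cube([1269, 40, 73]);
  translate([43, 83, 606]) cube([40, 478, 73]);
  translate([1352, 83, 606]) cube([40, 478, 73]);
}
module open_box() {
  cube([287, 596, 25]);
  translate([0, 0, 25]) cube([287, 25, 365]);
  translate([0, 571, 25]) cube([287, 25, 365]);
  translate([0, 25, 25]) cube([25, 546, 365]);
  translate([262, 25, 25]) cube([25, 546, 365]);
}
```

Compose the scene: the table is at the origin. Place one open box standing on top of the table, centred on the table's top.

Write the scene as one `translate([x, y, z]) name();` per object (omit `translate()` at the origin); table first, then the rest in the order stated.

table();
translate([574, 24, 723]) open_box();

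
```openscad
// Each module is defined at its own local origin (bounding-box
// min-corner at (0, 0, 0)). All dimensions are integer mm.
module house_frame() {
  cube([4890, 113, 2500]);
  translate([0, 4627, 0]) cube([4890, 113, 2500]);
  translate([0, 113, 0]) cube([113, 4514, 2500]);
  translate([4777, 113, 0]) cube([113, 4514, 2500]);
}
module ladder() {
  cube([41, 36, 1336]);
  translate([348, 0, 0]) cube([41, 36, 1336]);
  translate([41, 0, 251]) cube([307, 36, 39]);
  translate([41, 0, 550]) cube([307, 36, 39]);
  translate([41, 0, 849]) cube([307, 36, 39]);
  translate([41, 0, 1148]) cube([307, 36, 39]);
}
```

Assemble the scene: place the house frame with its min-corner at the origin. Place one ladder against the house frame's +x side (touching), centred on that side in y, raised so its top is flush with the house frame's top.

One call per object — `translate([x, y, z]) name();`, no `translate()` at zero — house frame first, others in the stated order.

house_frame();
translate([4890, 2352, 1164]) ladder();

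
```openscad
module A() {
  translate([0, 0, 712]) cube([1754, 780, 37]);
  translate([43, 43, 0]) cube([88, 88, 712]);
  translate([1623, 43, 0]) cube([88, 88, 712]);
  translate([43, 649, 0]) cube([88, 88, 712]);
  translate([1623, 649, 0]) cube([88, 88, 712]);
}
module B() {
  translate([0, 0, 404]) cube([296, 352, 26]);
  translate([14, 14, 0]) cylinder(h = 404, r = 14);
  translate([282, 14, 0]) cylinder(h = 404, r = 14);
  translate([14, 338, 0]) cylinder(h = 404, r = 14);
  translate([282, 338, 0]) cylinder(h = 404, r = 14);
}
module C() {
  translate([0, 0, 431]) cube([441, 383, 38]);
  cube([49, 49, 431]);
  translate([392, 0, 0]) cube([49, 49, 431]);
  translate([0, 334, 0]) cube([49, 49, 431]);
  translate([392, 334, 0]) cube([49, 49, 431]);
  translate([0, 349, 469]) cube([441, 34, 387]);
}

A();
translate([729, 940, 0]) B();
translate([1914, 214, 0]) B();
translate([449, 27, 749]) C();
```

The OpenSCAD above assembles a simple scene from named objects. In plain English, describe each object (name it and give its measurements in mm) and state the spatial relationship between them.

A is a table with a 1754×780 mm rectangular top, 37 mm thick, top surface at z = 749 mm, supported by four 88×88 mm square legs, each inset 43 mm from the nearest pair of top edges, running from the floor.

B is a four-legged stool. The seat is 296×352 mm, 26 mm thick, top at z = 430 mm. It stands on four round legs, each 28 mm in diameter, from z = 0 to the seat underside, each leg's axis is inset half a diameter from the nearest pair of seat edges (so the leg's bounding box is flush with the corner).

C is a chair: 441×383 mm seat, 38 mm thick, top at z = 469 mm, on four 49 mm square corner legs flush with the seat edges. A 34 mm thick backrest slab spans the full seat width, extending 387 mm above the seat top, its back face flush with the seat's +y edge.

Two stools sit around the table at the +y, +x sides. The chair is on top of the table.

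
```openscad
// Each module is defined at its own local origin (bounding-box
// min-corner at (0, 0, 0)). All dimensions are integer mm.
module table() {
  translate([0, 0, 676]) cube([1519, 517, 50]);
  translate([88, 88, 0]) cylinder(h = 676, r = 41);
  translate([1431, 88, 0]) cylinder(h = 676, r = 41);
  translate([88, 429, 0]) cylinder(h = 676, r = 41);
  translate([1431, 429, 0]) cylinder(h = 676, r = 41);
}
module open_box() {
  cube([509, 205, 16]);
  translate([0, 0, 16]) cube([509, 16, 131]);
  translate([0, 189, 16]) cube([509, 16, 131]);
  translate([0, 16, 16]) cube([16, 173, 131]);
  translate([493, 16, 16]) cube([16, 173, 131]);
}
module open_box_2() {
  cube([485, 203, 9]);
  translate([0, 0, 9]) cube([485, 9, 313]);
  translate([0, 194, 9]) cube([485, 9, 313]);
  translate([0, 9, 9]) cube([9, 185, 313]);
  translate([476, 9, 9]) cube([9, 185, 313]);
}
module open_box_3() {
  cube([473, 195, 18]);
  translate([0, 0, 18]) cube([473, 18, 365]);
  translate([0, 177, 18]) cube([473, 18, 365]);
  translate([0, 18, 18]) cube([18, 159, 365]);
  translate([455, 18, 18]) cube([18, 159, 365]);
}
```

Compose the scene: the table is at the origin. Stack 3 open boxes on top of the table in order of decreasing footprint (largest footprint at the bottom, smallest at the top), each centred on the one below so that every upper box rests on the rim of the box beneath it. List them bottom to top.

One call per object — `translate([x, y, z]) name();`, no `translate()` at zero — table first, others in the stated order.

table();
translate([505, 156, 726]) open_box();
translate([517, 157, 873]) open_box_2();
translate([523, 161, 1195]) open_box_3();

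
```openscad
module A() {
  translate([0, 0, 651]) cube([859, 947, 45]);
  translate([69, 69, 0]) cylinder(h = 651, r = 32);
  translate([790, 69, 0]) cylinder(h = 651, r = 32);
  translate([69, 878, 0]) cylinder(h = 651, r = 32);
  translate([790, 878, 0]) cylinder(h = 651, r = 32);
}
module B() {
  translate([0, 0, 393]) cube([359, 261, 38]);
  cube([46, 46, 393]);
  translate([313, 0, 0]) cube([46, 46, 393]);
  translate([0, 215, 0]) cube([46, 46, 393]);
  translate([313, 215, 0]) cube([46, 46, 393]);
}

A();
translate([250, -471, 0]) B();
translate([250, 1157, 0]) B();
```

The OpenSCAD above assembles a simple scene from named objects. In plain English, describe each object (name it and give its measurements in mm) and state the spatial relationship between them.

A is a table with a 859×947 mm rectangular top, 45 mm thick, top surface at z = 696 mm, supported by four round legs of 64 mm diameter, each leg's bounding box inset 37 mm from the nearest pair of top edges, running from the floor.

B is a simple wooden stool: a rectangular seat 359 mm (x) by 261 mm (y), 38 mm thick, top face at z = 431 mm, on four square legs, each 46×46 mm in cross-section. The legs rest on z = 0, each flush with a corner of the seat.

Two stools sit around the table at the −y, +y sides.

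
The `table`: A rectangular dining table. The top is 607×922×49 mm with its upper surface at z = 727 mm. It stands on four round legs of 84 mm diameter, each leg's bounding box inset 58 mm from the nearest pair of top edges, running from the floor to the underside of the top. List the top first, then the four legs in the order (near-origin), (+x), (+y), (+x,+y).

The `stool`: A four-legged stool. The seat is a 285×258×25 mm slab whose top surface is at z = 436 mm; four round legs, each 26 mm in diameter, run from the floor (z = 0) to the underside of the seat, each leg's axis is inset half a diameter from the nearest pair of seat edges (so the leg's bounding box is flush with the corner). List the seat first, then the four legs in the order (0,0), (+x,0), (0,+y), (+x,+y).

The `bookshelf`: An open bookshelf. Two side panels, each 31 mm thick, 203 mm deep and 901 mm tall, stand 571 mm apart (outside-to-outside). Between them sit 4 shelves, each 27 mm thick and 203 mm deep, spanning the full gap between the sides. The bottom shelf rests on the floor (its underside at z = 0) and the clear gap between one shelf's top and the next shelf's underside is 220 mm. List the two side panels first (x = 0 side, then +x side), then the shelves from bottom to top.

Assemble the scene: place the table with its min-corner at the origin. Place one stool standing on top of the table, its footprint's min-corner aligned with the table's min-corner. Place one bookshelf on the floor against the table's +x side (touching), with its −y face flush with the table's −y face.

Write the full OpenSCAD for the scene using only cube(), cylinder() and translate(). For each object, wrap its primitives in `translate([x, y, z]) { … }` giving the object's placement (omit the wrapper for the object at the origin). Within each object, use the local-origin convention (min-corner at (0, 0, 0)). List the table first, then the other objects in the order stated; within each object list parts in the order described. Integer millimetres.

translate([0, 0, 678]) cube([607, 922, 49]);
translate([100, 100, 0]) cylinder(h = 678, r = 42);
translate([507, 100, 0]) cylinder(h = 678, r = 42);
translate([100, 822, 0]) cylinder(h = 678, r = 42);
translate([507, 822, 0]) cylinder(h = 678, r = 42);
translate([0, 0, 727]) {
  translate([0, 0, 411]) cube([285, 258, 25]);
  translate([13, 13, 0]) cylinder(h = 411, r = 13);
  translate([272, 13, 0]) cylinder(h = 411, r = 13);
  translate([13, 245, 0]) cylinder(h = 411, r = 13);
  translate([272, 245, 0]) cylinder(h = 411, r = 13);
}
translate([607, 0, 0]) {
  cube([31, 203, 901]);
  translate([540, 0, 0]) cube([31, 203, 901]);
  translate([31, 0, 0]) cube([509, 203, 27]);
  translate([31, 0, 247]) cube([509, 203, 27]);
  translate([31, 0, 494]) cube([509, 203, 27]);
  translate([31, 0, 741]) cube([509, 203, 27]);
}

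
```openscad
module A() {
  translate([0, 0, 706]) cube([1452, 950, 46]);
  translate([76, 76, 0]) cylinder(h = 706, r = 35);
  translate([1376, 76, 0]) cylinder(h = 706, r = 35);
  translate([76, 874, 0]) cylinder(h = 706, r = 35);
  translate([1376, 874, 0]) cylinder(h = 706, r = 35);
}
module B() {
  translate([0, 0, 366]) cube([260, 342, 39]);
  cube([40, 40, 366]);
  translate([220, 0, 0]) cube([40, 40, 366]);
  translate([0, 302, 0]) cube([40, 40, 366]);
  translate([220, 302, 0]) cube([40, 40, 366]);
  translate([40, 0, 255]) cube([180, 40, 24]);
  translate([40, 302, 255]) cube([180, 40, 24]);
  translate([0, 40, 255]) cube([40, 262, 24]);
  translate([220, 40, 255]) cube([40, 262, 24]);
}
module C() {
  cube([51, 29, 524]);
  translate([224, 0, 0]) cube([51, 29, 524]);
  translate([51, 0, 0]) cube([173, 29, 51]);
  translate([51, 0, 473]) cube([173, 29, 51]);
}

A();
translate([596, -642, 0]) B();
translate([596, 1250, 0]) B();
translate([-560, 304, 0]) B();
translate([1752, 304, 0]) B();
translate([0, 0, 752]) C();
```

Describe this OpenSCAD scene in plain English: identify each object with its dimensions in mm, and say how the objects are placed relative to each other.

A is a table: top 1452 mm (x) × 950 mm (y), 46 mm thick, upper face at z = 752 mm, on four round legs of 70 mm diameter, each leg's bounding box inset 41 mm from the nearest pair of top edges, running from z = 0 to the bottom of the top.

B is a four-legged stool. The seat is 260×342 mm, 39 mm thick, top at z = 405 mm. It stands on four square legs, each 40×40 mm in cross-section, from z = 0 to the seat underside, each flush with a corner of the seat. Four stretchers, 40 mm wide and 24 mm tall, connect adjacent legs with their undersides at z = 255 mm, each running between the inner faces of the legs it joins and aligned with the legs' outer faces on the other axis.

C is a picture frame with a 173×422 mm rectangular opening (x by z) and a uniform 51 mm border on every side. Frame depth is 29 mm along y. It is built from two vertical stiles running the full outside height and two horizontal rails spanning the gap between the stiles.

Four stools sit around the table at the −y, +y, −x, +x sides. The picture frame is on top of the table.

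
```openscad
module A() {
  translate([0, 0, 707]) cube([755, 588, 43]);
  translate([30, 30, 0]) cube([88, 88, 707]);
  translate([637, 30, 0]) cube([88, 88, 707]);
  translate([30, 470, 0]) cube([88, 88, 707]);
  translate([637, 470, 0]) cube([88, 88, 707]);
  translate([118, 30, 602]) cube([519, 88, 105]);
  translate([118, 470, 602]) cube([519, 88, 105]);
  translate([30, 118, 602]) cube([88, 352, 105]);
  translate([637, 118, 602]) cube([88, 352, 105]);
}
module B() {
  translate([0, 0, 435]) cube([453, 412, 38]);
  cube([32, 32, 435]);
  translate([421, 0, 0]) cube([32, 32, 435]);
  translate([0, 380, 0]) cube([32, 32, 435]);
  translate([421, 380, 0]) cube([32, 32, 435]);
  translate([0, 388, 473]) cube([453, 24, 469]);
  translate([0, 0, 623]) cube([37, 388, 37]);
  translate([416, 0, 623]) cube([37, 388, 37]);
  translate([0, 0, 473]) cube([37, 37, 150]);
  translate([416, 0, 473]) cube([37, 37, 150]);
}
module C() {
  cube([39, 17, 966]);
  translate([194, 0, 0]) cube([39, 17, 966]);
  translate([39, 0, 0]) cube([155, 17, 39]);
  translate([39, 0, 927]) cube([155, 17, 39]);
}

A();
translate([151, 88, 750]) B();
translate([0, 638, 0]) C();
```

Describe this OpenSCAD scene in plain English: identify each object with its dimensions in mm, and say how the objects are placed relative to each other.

A is a rectangular dining table. The top is 755×588×43 mm with its upper surface at z = 750 mm. It stands on four 88×88 mm square legs, each inset 30 mm from the nearest pair of top edges, running from the floor to the underside of the top. Four apron rails, 88 mm thick and 105 mm tall, run between adjacent legs with their top edges flush with the underside of the top and their outer faces flush with the legs' outer faces.

B is a chair. The seat is a 453×412×38 mm slab with its top at z = 473 mm, on four 32×32 mm corner legs (flush with the seat edges, standing on z = 0). A flat backrest 24 mm thick, 469 mm tall, spans the full seat width and rises from the seat top along its +y edge, rear face flush with the rear of the seat. Two armrests of 37×37 mm section run along each side from the seat's front edge to the front of the backrest, top faces 187 mm above the seat top and outer faces flush with the seat's x-edges; a 37×37 mm post under the front of each armrest stands on the seat at the front corner.

C is a rectangular picture frame lying in the x–z plane (depth along y). The opening is 155 mm wide (x) by 888 mm tall (z), surrounded by a border 39 mm wide on all four sides. The frame is 17 mm deep and is made of two full-height vertical stiles with two horizontal rails fitted between them.

The chair is on top of the table, centred. The picture frame is on the floor beside the table on its +y side.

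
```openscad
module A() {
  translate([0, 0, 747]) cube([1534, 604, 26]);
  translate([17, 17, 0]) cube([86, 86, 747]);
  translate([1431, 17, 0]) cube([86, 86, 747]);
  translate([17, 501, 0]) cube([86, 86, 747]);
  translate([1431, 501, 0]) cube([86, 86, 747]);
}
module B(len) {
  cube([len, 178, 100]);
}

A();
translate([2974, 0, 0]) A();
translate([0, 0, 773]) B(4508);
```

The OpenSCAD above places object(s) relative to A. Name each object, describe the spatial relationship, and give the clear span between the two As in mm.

A is a table. B is a beam. A beam spans the tops of two tables. The clear span between the two tables is 1440 mm.

Second table starts at x = 2974; first ends at x = 1534; clear span = 2974 − 1534 = 1440 mm.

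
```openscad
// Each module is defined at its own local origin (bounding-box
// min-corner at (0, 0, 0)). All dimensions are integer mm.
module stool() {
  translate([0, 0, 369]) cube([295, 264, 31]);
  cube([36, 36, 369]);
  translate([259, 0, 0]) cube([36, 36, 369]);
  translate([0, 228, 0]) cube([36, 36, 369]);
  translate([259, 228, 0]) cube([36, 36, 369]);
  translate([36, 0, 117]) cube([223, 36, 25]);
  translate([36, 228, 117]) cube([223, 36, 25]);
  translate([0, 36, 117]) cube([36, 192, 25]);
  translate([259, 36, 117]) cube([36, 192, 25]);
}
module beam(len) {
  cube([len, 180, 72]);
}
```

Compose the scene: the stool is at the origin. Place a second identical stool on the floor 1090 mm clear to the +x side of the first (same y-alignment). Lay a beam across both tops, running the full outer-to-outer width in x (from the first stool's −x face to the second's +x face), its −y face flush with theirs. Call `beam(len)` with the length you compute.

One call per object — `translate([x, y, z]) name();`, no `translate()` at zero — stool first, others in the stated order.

stool();
translate([1385, 0, 0]) stool();
translate([0, 0, 400]) beam(1680);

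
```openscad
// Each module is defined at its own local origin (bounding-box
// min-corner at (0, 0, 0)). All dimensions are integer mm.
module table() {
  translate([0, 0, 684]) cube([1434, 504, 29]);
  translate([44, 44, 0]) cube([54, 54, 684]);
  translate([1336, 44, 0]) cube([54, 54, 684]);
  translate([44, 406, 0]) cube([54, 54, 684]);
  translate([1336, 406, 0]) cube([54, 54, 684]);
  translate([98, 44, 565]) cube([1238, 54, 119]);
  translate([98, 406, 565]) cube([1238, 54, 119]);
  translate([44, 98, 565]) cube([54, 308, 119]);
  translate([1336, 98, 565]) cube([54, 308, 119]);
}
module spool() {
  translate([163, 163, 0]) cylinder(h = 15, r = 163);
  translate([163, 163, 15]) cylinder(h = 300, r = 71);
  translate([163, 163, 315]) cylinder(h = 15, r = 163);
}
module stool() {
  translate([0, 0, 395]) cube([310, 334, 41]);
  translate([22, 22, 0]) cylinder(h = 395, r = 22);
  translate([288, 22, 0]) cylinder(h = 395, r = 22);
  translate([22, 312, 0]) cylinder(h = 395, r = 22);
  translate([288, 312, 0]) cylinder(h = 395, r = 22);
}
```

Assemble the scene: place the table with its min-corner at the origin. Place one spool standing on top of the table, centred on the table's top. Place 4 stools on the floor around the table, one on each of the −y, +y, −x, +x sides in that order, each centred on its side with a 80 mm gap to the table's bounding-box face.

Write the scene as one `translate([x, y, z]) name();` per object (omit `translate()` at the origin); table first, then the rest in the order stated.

table();
translate([554, 89, 713]) spool();
translate([562, -414, 0]) stool();
translate([562, 584, 0]) stool();
translate([-390, 85, 0]) stool();
translate([1514, 85, 0]) stool();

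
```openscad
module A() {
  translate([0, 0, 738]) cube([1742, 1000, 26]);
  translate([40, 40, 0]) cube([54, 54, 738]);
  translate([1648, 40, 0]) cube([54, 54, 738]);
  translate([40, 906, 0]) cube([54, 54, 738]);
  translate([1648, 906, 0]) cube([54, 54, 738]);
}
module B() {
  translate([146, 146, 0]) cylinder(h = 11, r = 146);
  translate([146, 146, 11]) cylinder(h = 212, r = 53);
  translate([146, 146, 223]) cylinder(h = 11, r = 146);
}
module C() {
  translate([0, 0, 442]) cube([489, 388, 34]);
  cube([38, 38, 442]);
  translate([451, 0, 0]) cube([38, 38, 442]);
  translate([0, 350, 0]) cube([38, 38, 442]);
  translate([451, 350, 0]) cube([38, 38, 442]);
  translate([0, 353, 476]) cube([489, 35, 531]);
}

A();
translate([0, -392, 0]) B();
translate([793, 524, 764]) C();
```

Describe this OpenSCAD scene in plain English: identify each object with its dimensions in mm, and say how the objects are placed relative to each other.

A is a rectangular dining table. The top is 1742×1000×26 mm with its upper surface at z = 764 mm. It stands on four 54×54 mm square legs, each inset 40 mm from the nearest pair of top edges, running from the floor to the underside of the top.

B is a spool: two coaxial disc flanges of radius 146 mm and thickness 11 mm, joined by a core cylinder of radius 53 mm and height 212 mm. The lower flange rests on z = 0 and the three cylinders share a vertical axis.

C is a chair: 489×388 mm seat, 34 mm thick, top at z = 476 mm, on four 38 mm square corner legs flush with the seat edges. A 35 mm thick backrest slab spans the full seat width, extending 531 mm above the seat top, its back face flush with the seat's +y edge.

The spool is on the floor beside the table on its −y side. The chair is on top of the table.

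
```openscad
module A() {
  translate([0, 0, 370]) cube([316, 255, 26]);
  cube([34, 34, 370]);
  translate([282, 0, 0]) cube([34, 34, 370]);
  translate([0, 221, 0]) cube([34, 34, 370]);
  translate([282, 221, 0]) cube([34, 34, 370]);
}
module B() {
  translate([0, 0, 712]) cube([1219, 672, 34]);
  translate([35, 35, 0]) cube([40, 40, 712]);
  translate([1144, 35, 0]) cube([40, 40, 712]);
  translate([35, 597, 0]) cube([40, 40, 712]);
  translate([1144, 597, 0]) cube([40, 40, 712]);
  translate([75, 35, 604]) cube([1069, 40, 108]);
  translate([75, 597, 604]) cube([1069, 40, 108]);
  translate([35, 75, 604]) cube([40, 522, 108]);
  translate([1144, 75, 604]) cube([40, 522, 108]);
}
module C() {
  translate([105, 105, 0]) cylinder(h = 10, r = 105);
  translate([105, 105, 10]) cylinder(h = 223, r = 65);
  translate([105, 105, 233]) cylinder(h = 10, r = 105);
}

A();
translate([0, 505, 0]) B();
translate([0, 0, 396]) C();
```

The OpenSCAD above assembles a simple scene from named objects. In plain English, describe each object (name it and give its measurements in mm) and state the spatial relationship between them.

A is a four-legged stool. The seat is a 316×255×26 mm slab whose top surface is at z = 396 mm; four square legs, each 34×34 mm in cross-section, run from the floor (z = 0) to the underside of the seat, each flush with a corner of the seat.

B is a table with a 1219×672 mm rectangular top, 34 mm thick, top surface at z = 746 mm, supported by four 40×40 mm square legs, each inset 35 mm from the nearest pair of top edges, running from the floor. Four apron rails, 40 mm thick and 108 mm tall, run between adjacent legs with their top edges flush with the underside of the top and their outer faces flush with the legs' outer faces.

C is a spool: two coaxial disc flanges of radius 105 mm and thickness 10 mm, joined by a core cylinder of radius 65 mm and height 223 mm. The lower flange rests on z = 0 and the three cylinders share a vertical axis.

The table is on the floor beside the stool on its +y side. The spool is on top of the stool.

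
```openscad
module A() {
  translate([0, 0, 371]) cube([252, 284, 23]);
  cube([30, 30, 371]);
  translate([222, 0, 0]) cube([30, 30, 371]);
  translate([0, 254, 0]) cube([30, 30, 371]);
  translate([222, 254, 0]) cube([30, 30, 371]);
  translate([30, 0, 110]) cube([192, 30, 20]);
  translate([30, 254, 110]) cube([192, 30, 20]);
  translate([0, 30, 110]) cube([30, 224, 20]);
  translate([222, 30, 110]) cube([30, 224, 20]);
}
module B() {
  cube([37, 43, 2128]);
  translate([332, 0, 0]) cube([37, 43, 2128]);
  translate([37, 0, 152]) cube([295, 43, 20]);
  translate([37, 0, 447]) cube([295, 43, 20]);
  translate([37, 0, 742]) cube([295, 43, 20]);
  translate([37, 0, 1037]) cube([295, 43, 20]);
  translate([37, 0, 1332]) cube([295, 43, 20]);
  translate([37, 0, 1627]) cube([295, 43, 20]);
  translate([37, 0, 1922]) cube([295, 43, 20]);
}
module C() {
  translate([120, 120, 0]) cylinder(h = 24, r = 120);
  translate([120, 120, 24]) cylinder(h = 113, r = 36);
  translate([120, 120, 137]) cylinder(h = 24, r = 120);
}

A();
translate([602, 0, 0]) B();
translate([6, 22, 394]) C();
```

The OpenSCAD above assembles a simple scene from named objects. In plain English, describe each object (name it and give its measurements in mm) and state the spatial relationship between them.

A is a four-legged stool. The seat is 252×284 mm, 23 mm thick, top at z = 394 mm. It stands on four square legs, each 30×30 mm in cross-section, from z = 0 to the seat underside, each flush with a corner of the seat. Four stretchers, 30 mm wide and 20 mm tall, connect adjacent legs with their undersides at z = 110 mm, each running between the inner faces of the legs it joins and aligned with the legs' outer faces on the other axis.

B is a wooden ladder with two side rails of 37×43 mm section and 2128 mm height, set 369 mm apart overall. Between them run 7 rectangular rungs (43 mm deep, 20 mm thick), front faces flush with the rails' −y face. The bottom of the first rung is 152 mm above the floor and each subsequent rung is 295 mm higher than the one below.

C is a spool: two coaxial disc flanges of radius 120 mm and thickness 24 mm, joined by a core cylinder of radius 36 mm and height 113 mm. The lower flange rests on z = 0 and the three cylinders share a vertical axis.

The ladder is on the floor beside the stool on its +x side. The spool is on top of the stool, centred.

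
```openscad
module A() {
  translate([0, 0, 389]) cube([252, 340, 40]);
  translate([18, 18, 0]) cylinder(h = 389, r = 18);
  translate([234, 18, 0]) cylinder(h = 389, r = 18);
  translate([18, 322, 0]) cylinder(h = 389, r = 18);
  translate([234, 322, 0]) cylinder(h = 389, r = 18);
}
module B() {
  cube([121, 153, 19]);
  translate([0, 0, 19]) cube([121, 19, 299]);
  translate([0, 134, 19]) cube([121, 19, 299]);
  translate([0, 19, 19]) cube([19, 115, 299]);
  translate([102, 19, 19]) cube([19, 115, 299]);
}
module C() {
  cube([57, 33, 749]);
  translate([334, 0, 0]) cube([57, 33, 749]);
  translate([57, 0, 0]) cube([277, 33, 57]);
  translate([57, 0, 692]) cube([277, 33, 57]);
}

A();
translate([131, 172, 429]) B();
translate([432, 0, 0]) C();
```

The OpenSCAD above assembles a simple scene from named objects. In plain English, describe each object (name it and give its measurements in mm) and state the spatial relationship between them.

A is a four-legged stool. The seat is 252×340 mm, 40 mm thick, top at z = 429 mm. It stands on four round legs, each 36 mm in diameter, from z = 0 to the seat underside, each leg's axis is inset half a diameter from the nearest pair of seat edges (so the leg's bounding box is flush with the corner).

B is an open-topped rectangular box: outside dimensions 121×153×318 mm, with a uniform wall and base thickness of 19 mm. The base is a full 121×153 slab on the floor; four walls sit on top of the base. The front and back walls (the −y and +y sides) span the full width; the two side walls fit between them.

C is a picture frame with a 277×635 mm rectangular opening (x by z) and a uniform 57 mm border on every side. Frame depth is 33 mm along y. It is built from two vertical stiles running the full outside height and two horizontal rails spanning the gap between the stiles.

The open box is on top of the stool. The picture frame is on the floor beside the stool on its +x side.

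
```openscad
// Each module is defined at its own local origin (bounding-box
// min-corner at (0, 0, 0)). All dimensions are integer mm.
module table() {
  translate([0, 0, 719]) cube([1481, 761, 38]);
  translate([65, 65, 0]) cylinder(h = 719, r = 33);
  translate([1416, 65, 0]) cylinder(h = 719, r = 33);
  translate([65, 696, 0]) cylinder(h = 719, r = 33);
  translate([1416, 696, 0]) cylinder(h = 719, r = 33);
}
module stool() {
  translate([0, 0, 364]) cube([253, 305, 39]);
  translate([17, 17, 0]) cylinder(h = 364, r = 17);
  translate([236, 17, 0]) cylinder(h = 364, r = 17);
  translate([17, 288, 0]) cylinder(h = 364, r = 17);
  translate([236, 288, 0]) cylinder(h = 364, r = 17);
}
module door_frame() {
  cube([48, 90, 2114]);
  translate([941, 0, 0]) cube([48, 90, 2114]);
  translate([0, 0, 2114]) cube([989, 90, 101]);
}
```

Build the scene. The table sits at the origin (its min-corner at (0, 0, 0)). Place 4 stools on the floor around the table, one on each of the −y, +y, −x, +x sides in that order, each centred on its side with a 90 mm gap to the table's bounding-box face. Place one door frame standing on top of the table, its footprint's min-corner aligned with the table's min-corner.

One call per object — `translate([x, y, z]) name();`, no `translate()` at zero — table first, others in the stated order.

table();
translate([614, -395, 0]) stool();
translate([614, 851, 0]) stool();
translate([-343, 228, 0]) stool();
translate([1571, 228, 0]) stool();
translate([0, 0, 757]) door_frame();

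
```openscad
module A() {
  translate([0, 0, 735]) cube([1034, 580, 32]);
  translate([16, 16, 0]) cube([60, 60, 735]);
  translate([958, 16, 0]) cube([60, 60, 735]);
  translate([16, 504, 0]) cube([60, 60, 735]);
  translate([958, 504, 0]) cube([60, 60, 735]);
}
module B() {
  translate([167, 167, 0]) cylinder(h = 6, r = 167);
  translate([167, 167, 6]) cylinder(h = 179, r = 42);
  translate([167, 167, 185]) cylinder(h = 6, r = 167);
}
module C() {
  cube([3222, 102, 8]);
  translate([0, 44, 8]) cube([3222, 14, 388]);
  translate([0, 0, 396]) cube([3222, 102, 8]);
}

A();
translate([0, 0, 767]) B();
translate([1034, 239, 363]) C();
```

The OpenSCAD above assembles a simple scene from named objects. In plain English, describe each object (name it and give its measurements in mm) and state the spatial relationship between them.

A is a rectangular dining table. The top is 1034×580×32 mm with its upper surface at z = 767 mm. It stands on four 60×60 mm square legs, each inset 16 mm from the nearest pair of top edges, running from the floor to the underside of the top.

B is a spool: two coaxial disc flanges of radius 167 mm and thickness 6 mm, joined by a core cylinder of radius 42 mm and height 179 mm. The lower flange rests on z = 0 and the three cylinders share a vertical axis.

C is an I-beam lying along x, 3222 mm long. Overall section height 404 mm. Two flanges 102 mm wide (y) and 8 mm thick, one on the floor and one at the top; a web 14 mm thick runs between them, centred on the flange width.

The spool is on top of the table. The I-beam is beside the table with their tops flush at z = 767.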